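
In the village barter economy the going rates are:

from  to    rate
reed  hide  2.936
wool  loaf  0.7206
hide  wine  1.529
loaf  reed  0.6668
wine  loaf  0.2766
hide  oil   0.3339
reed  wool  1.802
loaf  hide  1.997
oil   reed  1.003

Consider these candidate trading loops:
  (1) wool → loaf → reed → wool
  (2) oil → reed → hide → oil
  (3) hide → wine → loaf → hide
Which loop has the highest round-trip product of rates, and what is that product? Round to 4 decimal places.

(1) 0.7206 × 0.6668 × 1.802 = 0.86585
(2) 1.003 × 2.936 × 0.3339 = 0.98327
(3) 1.529 × 0.2766 × 1.997 = 0.84457
Highest is cycle (2) at 0.9833 (≤1, no arbitrage).

0.9833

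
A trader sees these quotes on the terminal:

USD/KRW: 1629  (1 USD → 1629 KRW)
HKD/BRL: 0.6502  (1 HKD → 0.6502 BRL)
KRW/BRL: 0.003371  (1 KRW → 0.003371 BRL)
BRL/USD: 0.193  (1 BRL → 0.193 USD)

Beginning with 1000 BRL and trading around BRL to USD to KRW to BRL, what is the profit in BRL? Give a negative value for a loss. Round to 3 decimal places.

59.832

1000 BRL × 0.193 = 193 USD
193 USD × 1629 = 314397 KRW
314397 KRW × 0.003371 = 1059.832287 BRL
Net change: 1059.832287 − 1000 = 59.832287 BRL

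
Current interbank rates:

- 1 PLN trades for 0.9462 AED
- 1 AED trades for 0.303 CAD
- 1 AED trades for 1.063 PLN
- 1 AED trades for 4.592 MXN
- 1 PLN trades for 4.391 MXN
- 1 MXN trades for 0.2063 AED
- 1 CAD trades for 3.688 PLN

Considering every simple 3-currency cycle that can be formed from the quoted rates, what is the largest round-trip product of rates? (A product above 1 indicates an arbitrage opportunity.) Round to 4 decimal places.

1.0573

CAD→PLN→AED→CAD: 3.688 × 0.9462 × 0.303 = 1.05734
MXN→AED→PLN→MXN: 0.2063 × 1.063 × 4.391 = 0.96293
Maximum is CAD→PLN→AED→CAD at 1.0573; arbitrage exists.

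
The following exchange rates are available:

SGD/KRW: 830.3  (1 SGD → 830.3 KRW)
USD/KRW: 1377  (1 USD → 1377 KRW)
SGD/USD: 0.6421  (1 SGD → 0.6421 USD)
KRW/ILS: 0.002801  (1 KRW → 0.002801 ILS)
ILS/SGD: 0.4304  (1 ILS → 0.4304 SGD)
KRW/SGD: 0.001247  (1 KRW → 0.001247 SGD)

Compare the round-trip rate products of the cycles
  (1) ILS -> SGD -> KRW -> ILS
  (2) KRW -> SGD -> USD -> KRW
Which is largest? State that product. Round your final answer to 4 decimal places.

(1) 0.4304 × 830.3 × 0.002801 = 1.00097
(2) 0.001247 × 0.6421 × 1377 = 1.10256
Highest is cycle (2) at 1.1026 (>1, arbitrage).

1.1026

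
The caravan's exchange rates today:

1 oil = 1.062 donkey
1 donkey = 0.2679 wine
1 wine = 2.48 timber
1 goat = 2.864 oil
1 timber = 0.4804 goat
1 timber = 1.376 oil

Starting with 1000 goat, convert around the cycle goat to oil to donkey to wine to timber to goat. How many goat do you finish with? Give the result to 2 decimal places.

1000 goat × 2.864 = 2864 oil
2864 oil × 1.062 = 3041.568 donkey
3041.568 donkey × 0.2679 = 814.8360672 wine
814.8360672 wine × 2.48 = 2020.793446656 timber
2020.793446656 timber × 0.4804 = 970.7891717735424 goat

970.79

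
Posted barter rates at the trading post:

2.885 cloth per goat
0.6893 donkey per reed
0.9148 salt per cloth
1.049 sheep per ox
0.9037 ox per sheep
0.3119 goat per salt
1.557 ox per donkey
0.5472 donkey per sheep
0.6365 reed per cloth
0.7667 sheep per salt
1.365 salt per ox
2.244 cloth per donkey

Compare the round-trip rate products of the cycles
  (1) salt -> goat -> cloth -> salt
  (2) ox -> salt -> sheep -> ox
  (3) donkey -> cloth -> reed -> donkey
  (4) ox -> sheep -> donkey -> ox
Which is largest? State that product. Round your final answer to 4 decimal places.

(1) 0.3119 × 2.885 × 0.9148 = 0.82317
(2) 1.365 × 0.7667 × 0.9037 = 0.94576
(3) 2.244 × 0.6365 × 0.6893 = 0.98453
(4) 1.049 × 0.5472 × 1.557 = 0.89374
Highest is cycle (3) at 0.9845 (≤1, no arbitrage).

0.9845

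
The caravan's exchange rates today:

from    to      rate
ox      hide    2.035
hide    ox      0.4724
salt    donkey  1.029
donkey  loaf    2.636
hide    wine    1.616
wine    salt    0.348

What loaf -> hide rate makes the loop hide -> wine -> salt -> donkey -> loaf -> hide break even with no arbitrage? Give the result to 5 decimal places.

0.65557

Known legs of the cycle: 1.616 × 0.348 × 1.029 × 2.636 = 1.525391707392
For no arbitrage the full-cycle product must be 1, so the missing rate is 1 / 1.525391707392 ≈ 0.6555693.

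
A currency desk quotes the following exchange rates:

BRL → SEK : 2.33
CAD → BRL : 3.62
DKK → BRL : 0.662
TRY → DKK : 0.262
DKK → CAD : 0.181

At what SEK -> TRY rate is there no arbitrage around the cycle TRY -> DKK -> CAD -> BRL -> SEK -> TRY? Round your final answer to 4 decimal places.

Known legs of the cycle: 0.262 × 0.181 × 3.62 × 2.33 = 0.3999856012
For no arbitrage the full-cycle product must be 1, so the missing rate is 1 / 0.3999856012 ≈ 2.500090.

2.5001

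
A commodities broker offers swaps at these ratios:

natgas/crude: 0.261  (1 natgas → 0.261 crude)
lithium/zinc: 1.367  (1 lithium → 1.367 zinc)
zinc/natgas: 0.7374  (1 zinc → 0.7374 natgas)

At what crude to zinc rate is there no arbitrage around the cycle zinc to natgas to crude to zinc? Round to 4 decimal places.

5.1958

Known legs of the cycle: 0.7374 × 0.261 = 0.1924614
For no arbitrage the full-cycle product must be 1, so the missing rate is 1 / 0.1924614 ≈ 5.195847.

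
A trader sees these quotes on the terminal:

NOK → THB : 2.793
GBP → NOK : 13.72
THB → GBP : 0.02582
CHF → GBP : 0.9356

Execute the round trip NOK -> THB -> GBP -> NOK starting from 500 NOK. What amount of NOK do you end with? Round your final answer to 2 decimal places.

494.71

500 NOK × 2.793 = 1396.5 THB
1396.5 THB × 0.02582 = 36.05763 GBP
36.05763 GBP × 13.72 = 494.7106836 NOK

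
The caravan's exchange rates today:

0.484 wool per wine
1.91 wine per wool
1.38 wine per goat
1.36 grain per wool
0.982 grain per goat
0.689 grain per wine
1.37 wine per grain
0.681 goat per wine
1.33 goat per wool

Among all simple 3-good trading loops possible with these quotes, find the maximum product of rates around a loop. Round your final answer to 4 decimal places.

0.9162

grain→wine→goat→grain: 1.37 × 0.681 × 0.982 = 0.91618
grain→wine→wool→grain: 1.37 × 0.484 × 1.36 = 0.90179
wine→wool→goat→wine: 0.484 × 1.33 × 1.38 = 0.88833
Maximum is grain→wine→goat→grain at 0.9162; no arbitrage — every cycle loses value.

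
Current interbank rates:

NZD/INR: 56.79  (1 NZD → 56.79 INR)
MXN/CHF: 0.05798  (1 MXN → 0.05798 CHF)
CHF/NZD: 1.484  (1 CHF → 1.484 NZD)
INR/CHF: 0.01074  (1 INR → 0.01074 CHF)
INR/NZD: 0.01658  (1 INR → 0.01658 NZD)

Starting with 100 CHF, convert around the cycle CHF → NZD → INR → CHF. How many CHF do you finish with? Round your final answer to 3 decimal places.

100 CHF × 1.484 = 148.4 NZD
148.4 NZD × 56.79 = 8427.636 INR
8427.636 INR × 0.01074 = 90.51281064 CHF

90.513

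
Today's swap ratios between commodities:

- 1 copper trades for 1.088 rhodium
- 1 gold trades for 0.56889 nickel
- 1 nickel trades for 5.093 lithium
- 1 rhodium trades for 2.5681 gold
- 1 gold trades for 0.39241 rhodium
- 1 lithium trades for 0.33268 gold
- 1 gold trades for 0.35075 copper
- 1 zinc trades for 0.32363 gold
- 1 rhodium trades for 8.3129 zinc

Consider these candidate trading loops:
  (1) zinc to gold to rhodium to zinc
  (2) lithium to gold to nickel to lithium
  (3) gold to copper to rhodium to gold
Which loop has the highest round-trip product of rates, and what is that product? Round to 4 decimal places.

1.0557

(1) 0.32363 × 0.39241 × 8.3129 = 1.05570
(2) 0.33268 × 0.56889 × 5.093 = 0.96389
(3) 0.35075 × 1.088 × 2.5681 = 0.98003
Highest is cycle (1) at 1.0557 (>1, arbitrage).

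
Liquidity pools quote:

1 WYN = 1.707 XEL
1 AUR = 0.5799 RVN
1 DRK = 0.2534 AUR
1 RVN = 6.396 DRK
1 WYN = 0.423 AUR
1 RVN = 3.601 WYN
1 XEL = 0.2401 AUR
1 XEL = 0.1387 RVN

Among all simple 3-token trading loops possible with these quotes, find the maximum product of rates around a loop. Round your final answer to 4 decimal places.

RVN→DRK→AUR→RVN: 6.396 × 0.2534 × 0.5799 = 0.93987
RVN→WYN→AUR→RVN: 3.601 × 0.423 × 0.5799 = 0.88332
RVN→WYN→XEL→RVN: 3.601 × 1.707 × 0.1387 = 0.85258
Maximum is RVN→DRK→AUR→RVN at 0.9399; no arbitrage — every cycle loses value.

0.9399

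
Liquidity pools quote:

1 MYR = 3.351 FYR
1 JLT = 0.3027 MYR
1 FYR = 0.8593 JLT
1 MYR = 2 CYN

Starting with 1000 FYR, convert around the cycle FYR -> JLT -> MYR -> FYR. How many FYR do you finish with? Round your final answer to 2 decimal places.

871.63

1000 FYR × 0.8593 = 859.3 JLT
859.3 JLT × 0.3027 = 260.11011 MYR
260.11011 MYR × 3.351 = 871.62897861 FYR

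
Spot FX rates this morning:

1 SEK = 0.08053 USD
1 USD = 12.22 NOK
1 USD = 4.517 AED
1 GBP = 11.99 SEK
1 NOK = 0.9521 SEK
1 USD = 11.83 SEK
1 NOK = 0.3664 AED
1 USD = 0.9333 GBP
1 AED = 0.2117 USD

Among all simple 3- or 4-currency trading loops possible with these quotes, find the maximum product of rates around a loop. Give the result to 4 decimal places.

0.9479

AED→USD→NOK→AED: 0.2117 × 12.22 × 0.3664 = 0.94787
SEK→USD→NOK→SEK: 0.08053 × 12.22 × 0.9521 = 0.93694
SEK→USD→GBP→SEK: 0.08053 × 0.9333 × 11.99 = 0.90115
Maximum is AED→USD→NOK→AED at 0.9479; no arbitrage — every cycle loses value.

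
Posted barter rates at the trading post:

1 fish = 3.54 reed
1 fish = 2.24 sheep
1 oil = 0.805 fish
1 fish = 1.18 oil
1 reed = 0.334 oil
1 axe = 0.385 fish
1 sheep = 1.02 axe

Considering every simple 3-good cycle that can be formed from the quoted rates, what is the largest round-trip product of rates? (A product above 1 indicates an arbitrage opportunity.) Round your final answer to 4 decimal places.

0.9518

oil→fish→reed→oil: 0.805 × 3.54 × 0.334 = 0.95180
sheep→axe→fish→sheep: 1.02 × 0.385 × 2.24 = 0.87965
Maximum is oil→fish→reed→oil at 0.9518; no arbitrage — every cycle loses value.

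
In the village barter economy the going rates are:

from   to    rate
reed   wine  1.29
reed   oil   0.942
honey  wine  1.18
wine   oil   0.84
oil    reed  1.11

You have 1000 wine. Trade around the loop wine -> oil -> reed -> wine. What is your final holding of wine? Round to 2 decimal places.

1202.80

1000 wine × 0.84 = 840 oil
840 oil × 1.11 = 932.4 reed
932.4 reed × 1.29 = 1202.796 wine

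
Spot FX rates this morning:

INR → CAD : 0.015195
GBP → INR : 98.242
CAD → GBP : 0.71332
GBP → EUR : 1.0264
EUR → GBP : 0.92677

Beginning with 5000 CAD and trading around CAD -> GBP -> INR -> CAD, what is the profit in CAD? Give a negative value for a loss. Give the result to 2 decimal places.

5000 CAD × 0.71332 = 3566.6 GBP
3566.6 GBP × 98.242 = 350389.9172 INR
350389.9172 INR × 0.015195 = 5324.174791854 CAD
Net change: 5324.174791854 − 5000 = 324.174791854 CAD

324.17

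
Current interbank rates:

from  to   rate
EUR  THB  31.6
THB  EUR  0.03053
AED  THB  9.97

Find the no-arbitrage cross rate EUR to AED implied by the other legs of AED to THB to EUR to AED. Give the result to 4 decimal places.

3.2853

Known legs of the cycle: 9.97 × 0.03053 = 0.3043841
For no arbitrage the full-cycle product must be 1, so the missing rate is 1 / 0.3043841 ≈ 3.285323.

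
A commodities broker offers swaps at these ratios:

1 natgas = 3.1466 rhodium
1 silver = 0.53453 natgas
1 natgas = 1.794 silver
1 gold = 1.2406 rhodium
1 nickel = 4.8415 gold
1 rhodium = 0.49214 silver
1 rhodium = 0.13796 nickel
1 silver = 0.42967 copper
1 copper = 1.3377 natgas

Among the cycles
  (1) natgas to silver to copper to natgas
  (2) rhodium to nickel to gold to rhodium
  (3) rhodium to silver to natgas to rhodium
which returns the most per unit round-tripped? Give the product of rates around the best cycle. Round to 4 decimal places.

(1) 1.794 × 0.42967 × 1.3377 = 1.03114
(2) 0.13796 × 4.8415 × 1.2406 = 0.82864
(3) 0.49214 × 0.53453 × 3.1466 = 0.82776
Highest is cycle (1) at 1.0311 (>1, arbitrage).

1.0311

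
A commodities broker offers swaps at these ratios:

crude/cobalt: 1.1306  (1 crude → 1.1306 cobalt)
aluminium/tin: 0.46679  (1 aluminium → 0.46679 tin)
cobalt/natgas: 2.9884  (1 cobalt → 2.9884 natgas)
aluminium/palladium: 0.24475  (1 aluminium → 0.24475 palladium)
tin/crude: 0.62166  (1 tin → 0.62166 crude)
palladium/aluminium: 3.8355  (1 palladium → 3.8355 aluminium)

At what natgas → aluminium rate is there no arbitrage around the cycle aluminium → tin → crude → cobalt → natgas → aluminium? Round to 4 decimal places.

Known legs of the cycle: 0.46679 × 0.62166 × 1.1306 × 2.9884 = 0.980442608096495856
For no arbitrage the full-cycle product must be 1, so the missing rate is 1 / 0.980442608096495856 ≈ 1.019948.

1.0199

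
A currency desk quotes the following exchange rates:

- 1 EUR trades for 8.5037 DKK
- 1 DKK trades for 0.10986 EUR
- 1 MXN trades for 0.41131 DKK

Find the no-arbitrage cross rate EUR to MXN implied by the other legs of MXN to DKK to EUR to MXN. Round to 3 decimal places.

Known legs of the cycle: 0.41131 × 0.10986 = 0.0451865166
For no arbitrage the full-cycle product must be 1, so the missing rate is 1 / 0.0451865166 ≈ 22.13050.

22.130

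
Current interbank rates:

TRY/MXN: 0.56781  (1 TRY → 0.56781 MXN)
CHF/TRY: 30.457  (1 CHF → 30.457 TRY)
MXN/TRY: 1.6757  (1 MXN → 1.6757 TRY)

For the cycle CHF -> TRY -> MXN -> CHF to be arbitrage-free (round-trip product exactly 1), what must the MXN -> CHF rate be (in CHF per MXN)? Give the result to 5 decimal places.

Known legs of the cycle: 30.457 × 0.56781 = 17.29378917
For no arbitrage the full-cycle product must be 1, so the missing rate is 1 / 17.29378917 ≈ 0.0578242.

0.05782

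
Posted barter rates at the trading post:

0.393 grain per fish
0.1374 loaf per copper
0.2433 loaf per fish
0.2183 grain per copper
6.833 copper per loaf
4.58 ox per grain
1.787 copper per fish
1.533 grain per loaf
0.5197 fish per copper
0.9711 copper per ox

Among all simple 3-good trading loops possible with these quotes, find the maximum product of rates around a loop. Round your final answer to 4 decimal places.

0.9709

ox→copper→grain→ox: 0.9711 × 0.2183 × 4.58 = 0.97092
fish→loaf→copper→fish: 0.2433 × 6.833 × 0.5197 = 0.86399
Maximum is ox→copper→grain→ox at 0.9709; no arbitrage — every cycle loses value.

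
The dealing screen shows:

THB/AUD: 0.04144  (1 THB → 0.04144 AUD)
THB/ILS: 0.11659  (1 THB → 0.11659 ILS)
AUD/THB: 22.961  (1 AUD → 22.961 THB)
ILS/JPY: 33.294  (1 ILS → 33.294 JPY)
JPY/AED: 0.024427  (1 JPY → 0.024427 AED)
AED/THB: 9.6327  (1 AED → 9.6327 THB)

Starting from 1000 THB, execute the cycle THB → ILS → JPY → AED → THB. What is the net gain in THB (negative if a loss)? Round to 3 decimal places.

1000 THB × 0.11659 = 116.59 ILS
116.59 ILS × 33.294 = 3881.74746 JPY
3881.74746 JPY × 0.024427 = 94.81944520542 AED
94.81944520542 AED × 9.6327 = 913.367269830249234 THB
Net change: 913.367269830249234 − 1000 = -86.632730169750766 THB

-86.633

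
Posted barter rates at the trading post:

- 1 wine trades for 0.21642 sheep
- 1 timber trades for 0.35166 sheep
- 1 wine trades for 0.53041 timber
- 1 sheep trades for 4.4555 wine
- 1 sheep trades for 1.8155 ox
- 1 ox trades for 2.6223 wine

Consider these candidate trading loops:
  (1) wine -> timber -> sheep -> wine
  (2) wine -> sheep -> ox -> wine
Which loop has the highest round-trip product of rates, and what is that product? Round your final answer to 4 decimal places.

1.0303

(1) 0.53041 × 0.35166 × 4.4555 = 0.83106
(2) 0.21642 × 1.8155 × 2.6223 = 1.03033
Highest is cycle (2) at 1.0303 (>1, arbitrage).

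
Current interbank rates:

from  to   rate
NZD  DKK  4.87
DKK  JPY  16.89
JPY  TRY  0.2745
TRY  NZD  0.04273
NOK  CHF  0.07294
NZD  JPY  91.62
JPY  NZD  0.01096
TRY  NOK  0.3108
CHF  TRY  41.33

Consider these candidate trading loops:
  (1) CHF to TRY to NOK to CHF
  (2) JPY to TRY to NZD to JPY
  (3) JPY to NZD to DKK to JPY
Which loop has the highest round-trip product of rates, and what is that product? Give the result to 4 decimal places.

1.0746

(1) 41.33 × 0.3108 × 0.07294 = 0.93694
(2) 0.2745 × 0.04273 × 91.62 = 1.07465
(3) 0.01096 × 4.87 × 16.89 = 0.90151
Highest is cycle (2) at 1.0746 (>1, arbitrage).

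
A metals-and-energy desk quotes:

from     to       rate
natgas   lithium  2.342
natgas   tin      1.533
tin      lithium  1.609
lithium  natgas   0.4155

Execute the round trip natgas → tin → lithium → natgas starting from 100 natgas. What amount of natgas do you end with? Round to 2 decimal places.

100 natgas × 1.533 = 153.3 tin
153.3 tin × 1.609 = 246.6597 lithium
246.6597 lithium × 0.4155 = 102.48710535 natgas

102.49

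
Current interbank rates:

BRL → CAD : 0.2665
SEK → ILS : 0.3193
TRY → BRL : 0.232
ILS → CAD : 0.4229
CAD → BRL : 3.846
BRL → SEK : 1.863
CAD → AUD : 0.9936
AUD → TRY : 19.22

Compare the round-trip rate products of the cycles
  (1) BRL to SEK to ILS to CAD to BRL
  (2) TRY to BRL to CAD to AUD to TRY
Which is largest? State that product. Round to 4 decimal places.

(1) 1.863 × 0.3193 × 0.4229 × 3.846 = 0.96752
(2) 0.232 × 0.2665 × 0.9936 × 19.22 = 1.18073
Highest is cycle (2) at 1.1807 (>1, arbitrage).

1.1807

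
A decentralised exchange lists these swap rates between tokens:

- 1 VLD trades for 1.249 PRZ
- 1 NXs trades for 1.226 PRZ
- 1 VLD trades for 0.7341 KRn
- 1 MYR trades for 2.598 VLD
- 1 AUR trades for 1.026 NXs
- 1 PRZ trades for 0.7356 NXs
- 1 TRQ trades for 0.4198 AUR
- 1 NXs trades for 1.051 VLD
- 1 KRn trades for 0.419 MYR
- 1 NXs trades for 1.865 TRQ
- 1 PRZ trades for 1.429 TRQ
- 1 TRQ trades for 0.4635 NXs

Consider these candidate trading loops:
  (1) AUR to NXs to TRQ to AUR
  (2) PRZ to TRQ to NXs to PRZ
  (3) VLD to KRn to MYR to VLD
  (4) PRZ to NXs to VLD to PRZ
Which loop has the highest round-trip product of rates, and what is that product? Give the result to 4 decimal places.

(1) 1.026 × 1.865 × 0.4198 = 0.80328
(2) 1.429 × 0.4635 × 1.226 = 0.81203
(3) 0.7341 × 0.419 × 2.598 = 0.79911
(4) 0.7356 × 1.051 × 1.249 = 0.96562
Highest is cycle (4) at 0.9656 (≤1, no arbitrage).

0.9656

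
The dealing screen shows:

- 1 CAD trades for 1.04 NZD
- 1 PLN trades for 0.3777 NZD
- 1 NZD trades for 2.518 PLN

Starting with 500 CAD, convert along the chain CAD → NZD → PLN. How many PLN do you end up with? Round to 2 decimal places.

1309.36

500 CAD × 1.04 = 520 NZD
520 NZD × 2.518 = 1309.36 PLN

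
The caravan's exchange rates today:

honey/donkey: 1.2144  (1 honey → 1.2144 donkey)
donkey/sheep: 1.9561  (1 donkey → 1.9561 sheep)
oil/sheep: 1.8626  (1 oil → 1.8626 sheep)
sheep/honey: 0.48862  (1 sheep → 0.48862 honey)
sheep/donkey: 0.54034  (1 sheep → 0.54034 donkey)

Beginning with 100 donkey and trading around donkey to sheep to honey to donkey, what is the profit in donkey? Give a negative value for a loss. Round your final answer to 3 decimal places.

100 donkey × 1.9561 = 195.61 sheep
195.61 sheep × 0.48862 = 95.5789582 honey
95.5789582 honey × 1.2144 = 116.07108683808 donkey
Net change: 116.07108683808 − 100 = 16.07108683808 donkey

16.071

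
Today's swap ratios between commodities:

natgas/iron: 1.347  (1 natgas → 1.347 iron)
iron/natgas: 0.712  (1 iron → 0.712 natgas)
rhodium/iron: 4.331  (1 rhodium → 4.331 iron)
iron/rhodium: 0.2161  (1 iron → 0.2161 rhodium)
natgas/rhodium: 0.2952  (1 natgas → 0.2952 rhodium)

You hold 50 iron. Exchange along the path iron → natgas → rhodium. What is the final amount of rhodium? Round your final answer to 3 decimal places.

50 iron × 0.712 = 35.6 natgas
35.6 natgas × 0.2952 = 10.50912 rhodium

10.509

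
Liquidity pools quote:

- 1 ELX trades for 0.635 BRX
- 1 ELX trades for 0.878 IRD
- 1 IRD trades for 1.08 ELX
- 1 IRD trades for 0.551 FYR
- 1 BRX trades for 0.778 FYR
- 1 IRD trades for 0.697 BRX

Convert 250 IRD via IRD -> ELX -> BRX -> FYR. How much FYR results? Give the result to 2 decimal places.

250 IRD × 1.08 = 270 ELX
270 ELX × 0.635 = 171.45 BRX
171.45 BRX × 0.778 = 133.3881 FYR

133.39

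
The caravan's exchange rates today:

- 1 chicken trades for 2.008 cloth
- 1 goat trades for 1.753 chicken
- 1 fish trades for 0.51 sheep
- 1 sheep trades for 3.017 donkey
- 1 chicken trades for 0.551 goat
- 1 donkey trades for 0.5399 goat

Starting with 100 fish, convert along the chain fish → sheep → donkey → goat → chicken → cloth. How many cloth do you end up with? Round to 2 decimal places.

292.42

100 fish × 0.51 = 51 sheep
51 sheep × 3.017 = 153.867 donkey
153.867 donkey × 0.5399 = 83.0727933 goat
83.0727933 goat × 1.753 = 145.6266066549 chicken
145.6266066549 chicken × 2.008 = 292.4182261630392 cloth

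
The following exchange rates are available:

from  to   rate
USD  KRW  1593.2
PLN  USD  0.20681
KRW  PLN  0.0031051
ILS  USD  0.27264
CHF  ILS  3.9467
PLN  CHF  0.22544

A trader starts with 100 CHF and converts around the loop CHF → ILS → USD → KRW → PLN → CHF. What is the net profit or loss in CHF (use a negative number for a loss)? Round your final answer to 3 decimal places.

20.005

100 CHF × 3.9467 = 394.67 ILS
394.67 ILS × 0.27264 = 107.6028288 USD
107.6028288 USD × 1593.2 = 171432.82684416 KRW
171432.82684416 KRW × 0.0031051 = 532.316070633801216 PLN
532.316070633801216 PLN × 0.22544 = 120.00533496368414613504 CHF
Net change: 120.00533496368414613504 − 100 = 20.00533496368414613504 CHF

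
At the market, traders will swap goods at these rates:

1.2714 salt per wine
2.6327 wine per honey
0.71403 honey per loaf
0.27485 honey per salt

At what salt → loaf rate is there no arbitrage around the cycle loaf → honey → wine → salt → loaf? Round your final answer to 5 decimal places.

0.41841

Known legs of the cycle: 0.71403 × 2.6327 × 1.2714 = 2.3900117693634
For no arbitrage the full-cycle product must be 1, so the missing rate is 1 / 2.3900117693634 ≈ 0.4184080.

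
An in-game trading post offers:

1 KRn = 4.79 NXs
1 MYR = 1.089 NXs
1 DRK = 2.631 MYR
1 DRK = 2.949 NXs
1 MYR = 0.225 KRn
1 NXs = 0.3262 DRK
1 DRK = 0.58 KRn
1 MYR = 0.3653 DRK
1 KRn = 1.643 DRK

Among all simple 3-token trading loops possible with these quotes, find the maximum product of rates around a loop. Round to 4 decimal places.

0.9726

DRK→MYR→KRn→DRK: 2.631 × 0.225 × 1.643 = 0.97261
NXs→DRK→MYR→NXs: 0.3262 × 2.631 × 1.089 = 0.93461
NXs→DRK→KRn→NXs: 0.3262 × 0.58 × 4.79 = 0.90625
Maximum is DRK→MYR→KRn→DRK at 0.9726; no arbitrage — every cycle loses value.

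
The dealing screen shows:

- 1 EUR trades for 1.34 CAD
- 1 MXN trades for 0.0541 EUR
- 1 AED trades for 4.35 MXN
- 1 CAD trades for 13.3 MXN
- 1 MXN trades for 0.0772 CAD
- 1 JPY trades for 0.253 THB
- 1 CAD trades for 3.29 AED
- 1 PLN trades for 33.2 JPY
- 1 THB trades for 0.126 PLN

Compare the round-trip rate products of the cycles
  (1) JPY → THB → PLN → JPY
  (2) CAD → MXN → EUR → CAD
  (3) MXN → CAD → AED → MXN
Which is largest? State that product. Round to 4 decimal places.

(1) 0.253 × 0.126 × 33.2 = 1.05835
(2) 13.3 × 0.0541 × 1.34 = 0.96417
(3) 0.0772 × 3.29 × 4.35 = 1.10485
Highest is cycle (3) at 1.1048 (>1, arbitrage).

1.1048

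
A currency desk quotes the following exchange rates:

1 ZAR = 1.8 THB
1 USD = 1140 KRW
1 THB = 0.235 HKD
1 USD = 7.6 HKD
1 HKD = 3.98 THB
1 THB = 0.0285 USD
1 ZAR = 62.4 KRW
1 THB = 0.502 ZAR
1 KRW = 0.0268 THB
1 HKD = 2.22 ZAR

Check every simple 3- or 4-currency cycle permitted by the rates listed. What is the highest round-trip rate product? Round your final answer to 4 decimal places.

0.9391

ZAR→THB→HKD→ZAR: 1.8 × 0.235 × 2.22 = 0.93906
KRW→THB→HKD→ZAR→KRW: 0.0268 × 0.235 × 2.22 × 62.4 = 0.87245
KRW→THB→USD→KRW: 0.0268 × 0.0285 × 1140 = 0.87073
ZAR→THB→USD→HKD→ZAR: 1.8 × 0.0285 × 7.6 × 2.22 = 0.86553
THB→USD→HKD→THB: 0.0285 × 7.6 × 3.98 = 0.86207
KRW→THB→ZAR→KRW: 0.0268 × 0.502 × 62.4 = 0.83950
Maximum is ZAR→THB→HKD→ZAR at 0.9391; no arbitrage — every cycle loses value.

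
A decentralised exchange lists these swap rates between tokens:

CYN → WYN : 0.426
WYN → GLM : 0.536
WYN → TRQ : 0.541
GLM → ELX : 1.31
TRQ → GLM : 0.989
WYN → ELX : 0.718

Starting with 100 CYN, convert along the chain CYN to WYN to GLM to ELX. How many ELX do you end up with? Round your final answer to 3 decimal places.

100 CYN × 0.426 = 42.6 WYN
42.6 WYN × 0.536 = 22.8336 GLM
22.8336 GLM × 1.31 = 29.912016 ELX

29.912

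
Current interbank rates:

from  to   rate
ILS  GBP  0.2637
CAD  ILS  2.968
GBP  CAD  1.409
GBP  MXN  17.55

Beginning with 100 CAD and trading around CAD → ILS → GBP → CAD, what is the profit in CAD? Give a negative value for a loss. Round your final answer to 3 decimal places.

100 CAD × 2.968 = 296.8 ILS
296.8 ILS × 0.2637 = 78.26616 GBP
78.26616 GBP × 1.409 = 110.27701944 CAD
Net change: 110.27701944 − 100 = 10.27701944 CAD

10.277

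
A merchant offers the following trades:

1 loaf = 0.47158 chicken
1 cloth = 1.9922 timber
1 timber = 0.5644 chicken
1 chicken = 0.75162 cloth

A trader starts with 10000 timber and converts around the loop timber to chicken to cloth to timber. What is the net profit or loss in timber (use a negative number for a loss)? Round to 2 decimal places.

-1548.80

10000 timber × 0.5644 = 5644 chicken
5644 chicken × 0.75162 = 4242.14328 cloth
4242.14328 cloth × 1.9922 = 8451.197842416 timber
Net change: 8451.197842416 − 10000 = -1548.802157584 timber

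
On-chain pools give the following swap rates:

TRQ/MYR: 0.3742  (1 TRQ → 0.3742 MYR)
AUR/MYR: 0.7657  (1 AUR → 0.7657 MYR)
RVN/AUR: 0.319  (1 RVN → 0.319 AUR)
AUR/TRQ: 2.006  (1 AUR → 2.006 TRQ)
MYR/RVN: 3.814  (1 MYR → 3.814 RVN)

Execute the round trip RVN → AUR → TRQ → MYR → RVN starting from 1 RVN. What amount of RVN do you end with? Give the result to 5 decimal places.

0.91328

1 RVN × 0.319 = 0.319 AUR
0.319 AUR × 2.006 = 0.639914 TRQ
0.639914 TRQ × 0.3742 = 0.2394558188 MYR
0.2394558188 MYR × 3.814 = 0.9132844929032 RVN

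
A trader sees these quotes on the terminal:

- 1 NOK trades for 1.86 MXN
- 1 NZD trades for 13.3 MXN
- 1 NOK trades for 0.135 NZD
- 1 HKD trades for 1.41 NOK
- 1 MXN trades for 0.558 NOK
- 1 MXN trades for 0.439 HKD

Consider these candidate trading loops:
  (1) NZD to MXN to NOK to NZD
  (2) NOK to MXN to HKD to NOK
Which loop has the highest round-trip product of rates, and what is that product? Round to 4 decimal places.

(1) 13.3 × 0.558 × 0.135 = 1.00189
(2) 1.86 × 0.439 × 1.41 = 1.15132
Highest is cycle (2) at 1.1513 (>1, arbitrage).

1.1513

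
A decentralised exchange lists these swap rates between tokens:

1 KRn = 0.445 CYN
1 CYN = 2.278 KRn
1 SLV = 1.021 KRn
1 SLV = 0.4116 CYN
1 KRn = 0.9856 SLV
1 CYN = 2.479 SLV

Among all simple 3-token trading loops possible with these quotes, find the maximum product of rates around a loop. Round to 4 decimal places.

CYN→SLV→KRn→CYN: 2.479 × 1.021 × 0.445 = 1.12632
CYN→KRn→SLV→CYN: 2.278 × 0.9856 × 0.4116 = 0.92412
Maximum is CYN→SLV→KRn→CYN at 1.1263; arbitrage exists.

1.1263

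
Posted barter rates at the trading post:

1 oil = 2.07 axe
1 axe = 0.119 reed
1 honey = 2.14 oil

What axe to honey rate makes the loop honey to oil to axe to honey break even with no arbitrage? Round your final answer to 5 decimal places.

Known legs of the cycle: 2.14 × 2.07 = 4.4298
For no arbitrage the full-cycle product must be 1, so the missing rate is 1 / 4.4298 ≈ 0.2257438.

0.22574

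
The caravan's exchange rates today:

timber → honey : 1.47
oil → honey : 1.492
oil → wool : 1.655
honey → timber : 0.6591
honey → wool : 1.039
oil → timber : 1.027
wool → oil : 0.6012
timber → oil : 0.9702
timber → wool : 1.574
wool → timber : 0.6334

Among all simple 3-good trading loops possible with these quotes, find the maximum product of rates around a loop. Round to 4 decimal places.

oil→wool→timber→oil: 1.655 × 0.6334 × 0.9702 = 1.01704
oil→timber→wool→oil: 1.027 × 1.574 × 0.6012 = 0.97184
honey→wool→timber→honey: 1.039 × 0.6334 × 1.47 = 0.96741
honey→timber→oil→honey: 0.6591 × 0.9702 × 1.492 = 0.95407
honey→wool→oil→honey: 1.039 × 0.6012 × 1.492 = 0.93197
Maximum is oil→wool→timber→oil at 1.0170; arbitrage exists.

1.0170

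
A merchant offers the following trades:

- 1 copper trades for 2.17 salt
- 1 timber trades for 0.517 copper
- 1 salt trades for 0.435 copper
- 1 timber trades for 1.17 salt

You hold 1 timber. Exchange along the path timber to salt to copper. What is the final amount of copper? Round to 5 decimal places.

1 timber × 1.17 = 1.17 salt
1.17 salt × 0.435 = 0.50895 copper

0.50895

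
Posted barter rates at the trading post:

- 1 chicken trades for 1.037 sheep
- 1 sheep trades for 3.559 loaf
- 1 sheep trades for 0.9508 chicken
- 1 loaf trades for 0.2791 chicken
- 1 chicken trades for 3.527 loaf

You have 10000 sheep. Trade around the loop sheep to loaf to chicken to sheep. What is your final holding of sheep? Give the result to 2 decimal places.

10300.70

10000 sheep × 3.559 = 35590 loaf
35590 loaf × 0.2791 = 9933.169 chicken
9933.169 chicken × 1.037 = 10300.696253 sheep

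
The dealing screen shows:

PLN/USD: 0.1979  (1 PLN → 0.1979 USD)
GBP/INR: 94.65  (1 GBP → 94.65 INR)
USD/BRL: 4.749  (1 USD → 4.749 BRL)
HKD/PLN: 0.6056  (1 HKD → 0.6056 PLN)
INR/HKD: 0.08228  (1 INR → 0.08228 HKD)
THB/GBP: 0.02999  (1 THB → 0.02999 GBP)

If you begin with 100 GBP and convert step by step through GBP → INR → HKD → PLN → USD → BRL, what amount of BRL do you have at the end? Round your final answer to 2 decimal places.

443.25

100 GBP × 94.65 = 9465 INR
9465 INR × 0.08228 = 778.7802 HKD
778.7802 HKD × 0.6056 = 471.62928912 PLN
471.62928912 PLN × 0.1979 = 93.335436316848 USD
93.335436316848 USD × 4.749 = 443.249987068711152 BRL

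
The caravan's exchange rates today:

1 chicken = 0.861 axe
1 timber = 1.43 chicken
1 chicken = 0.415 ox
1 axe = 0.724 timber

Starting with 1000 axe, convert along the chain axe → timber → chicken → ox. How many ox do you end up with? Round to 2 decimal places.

1000 axe × 0.724 = 724 timber
724 timber × 1.43 = 1035.32 chicken
1035.32 chicken × 0.415 = 429.6578 ox

429.66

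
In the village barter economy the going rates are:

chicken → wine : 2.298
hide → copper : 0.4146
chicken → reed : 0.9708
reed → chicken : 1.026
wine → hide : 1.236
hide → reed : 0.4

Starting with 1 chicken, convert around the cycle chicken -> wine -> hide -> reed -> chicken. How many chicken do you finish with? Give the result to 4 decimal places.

1.1657

1 chicken × 2.298 = 2.298 wine
2.298 wine × 1.236 = 2.840328 hide
2.840328 hide × 0.4 = 1.1361312 reed
1.1361312 reed × 1.026 = 1.1656706112 chicken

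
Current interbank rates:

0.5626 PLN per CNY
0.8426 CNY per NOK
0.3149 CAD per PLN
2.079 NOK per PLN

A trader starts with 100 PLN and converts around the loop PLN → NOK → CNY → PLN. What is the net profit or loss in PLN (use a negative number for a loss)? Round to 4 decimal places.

100 PLN × 2.079 = 207.9 NOK
207.9 NOK × 0.8426 = 175.17654 CNY
175.17654 CNY × 0.5626 = 98.554321404 PLN
Net change: 98.554321404 − 100 = -1.445678596 PLN

-1.4457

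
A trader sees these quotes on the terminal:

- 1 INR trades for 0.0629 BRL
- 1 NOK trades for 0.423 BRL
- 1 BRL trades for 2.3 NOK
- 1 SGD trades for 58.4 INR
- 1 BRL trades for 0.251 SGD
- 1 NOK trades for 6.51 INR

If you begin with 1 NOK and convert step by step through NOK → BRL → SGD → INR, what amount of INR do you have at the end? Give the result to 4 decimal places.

1 NOK × 0.423 = 0.423 BRL
0.423 BRL × 0.251 = 0.106173 SGD
0.106173 SGD × 58.4 = 6.2005032 INR

6.2005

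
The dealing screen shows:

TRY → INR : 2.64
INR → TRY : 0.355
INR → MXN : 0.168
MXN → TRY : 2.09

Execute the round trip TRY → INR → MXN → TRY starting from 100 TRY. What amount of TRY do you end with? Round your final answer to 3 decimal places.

100 TRY × 2.64 = 264 INR
264 INR × 0.168 = 44.352 MXN
44.352 MXN × 2.09 = 92.69568 TRY

92.696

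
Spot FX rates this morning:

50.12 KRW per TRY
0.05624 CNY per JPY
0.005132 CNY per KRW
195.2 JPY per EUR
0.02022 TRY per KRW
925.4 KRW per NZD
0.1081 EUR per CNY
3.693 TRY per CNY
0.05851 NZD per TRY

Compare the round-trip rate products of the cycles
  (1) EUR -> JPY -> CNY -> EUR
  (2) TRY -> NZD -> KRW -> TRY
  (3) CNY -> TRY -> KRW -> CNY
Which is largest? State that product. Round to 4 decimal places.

(1) 195.2 × 0.05624 × 0.1081 = 1.18673
(2) 0.05851 × 925.4 × 0.02022 = 1.09482
(3) 3.693 × 50.12 × 0.005132 = 0.94990
Highest is cycle (1) at 1.1867 (>1, arbitrage).

1.1867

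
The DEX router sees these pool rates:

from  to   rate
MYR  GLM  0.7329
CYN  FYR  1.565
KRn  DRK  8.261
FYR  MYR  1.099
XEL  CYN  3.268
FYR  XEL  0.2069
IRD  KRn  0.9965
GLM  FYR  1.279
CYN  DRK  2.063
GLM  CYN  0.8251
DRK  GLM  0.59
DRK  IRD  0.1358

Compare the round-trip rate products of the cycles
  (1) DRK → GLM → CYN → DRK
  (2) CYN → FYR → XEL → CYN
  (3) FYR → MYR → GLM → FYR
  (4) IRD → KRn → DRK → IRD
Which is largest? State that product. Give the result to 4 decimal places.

1.1179

(1) 0.59 × 0.8251 × 2.063 = 1.00429
(2) 1.565 × 0.2069 × 3.268 = 1.05817
(3) 1.099 × 0.7329 × 1.279 = 1.03018
(4) 0.9965 × 8.261 × 0.1358 = 1.11792
Highest is cycle (4) at 1.1179 (>1, arbitrage).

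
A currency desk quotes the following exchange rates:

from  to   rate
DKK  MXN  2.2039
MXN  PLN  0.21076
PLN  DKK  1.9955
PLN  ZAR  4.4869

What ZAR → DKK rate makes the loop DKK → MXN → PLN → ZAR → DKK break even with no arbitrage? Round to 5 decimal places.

0.47981

Known legs of the cycle: 2.2039 × 0.21076 × 4.4869 = 2.0841379670716
For no arbitrage the full-cycle product must be 1, so the missing rate is 1 / 2.0841379670716 ≈ 0.4798147.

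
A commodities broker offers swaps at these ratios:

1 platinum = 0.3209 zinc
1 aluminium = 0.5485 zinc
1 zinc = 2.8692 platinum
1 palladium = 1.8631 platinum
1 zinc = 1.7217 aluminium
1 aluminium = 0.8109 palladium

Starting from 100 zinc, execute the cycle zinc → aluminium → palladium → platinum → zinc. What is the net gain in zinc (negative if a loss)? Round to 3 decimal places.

-16.530

100 zinc × 1.7217 = 172.17 aluminium
172.17 aluminium × 0.8109 = 139.612653 palladium
139.612653 palladium × 1.8631 = 260.1123338043 platinum
260.1123338043 platinum × 0.3209 = 83.47004791779987 zinc
Net change: 83.47004791779987 − 100 = -16.52995208220013 zinc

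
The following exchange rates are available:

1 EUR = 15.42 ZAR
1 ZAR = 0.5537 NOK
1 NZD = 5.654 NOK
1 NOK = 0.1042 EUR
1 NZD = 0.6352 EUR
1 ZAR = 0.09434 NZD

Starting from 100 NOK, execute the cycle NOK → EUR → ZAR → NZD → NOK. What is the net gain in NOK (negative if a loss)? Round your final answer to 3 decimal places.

100 NOK × 0.1042 = 10.42 EUR
10.42 EUR × 15.42 = 160.6764 ZAR
160.6764 ZAR × 0.09434 = 15.158211576 NZD
15.158211576 NZD × 5.654 = 85.704528250704 NOK
Net change: 85.704528250704 − 100 = -14.295471749296 NOK

-14.295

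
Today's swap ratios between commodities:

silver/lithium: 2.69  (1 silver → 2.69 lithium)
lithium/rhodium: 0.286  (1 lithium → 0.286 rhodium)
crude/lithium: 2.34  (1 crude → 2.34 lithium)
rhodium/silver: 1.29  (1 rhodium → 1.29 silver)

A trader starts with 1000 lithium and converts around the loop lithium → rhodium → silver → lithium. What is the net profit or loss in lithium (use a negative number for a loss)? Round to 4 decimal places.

-7.5514

1000 lithium × 0.286 = 286 rhodium
286 rhodium × 1.29 = 368.94 silver
368.94 silver × 2.69 = 992.4486 lithium
Net change: 992.4486 − 1000 = -7.5514 lithium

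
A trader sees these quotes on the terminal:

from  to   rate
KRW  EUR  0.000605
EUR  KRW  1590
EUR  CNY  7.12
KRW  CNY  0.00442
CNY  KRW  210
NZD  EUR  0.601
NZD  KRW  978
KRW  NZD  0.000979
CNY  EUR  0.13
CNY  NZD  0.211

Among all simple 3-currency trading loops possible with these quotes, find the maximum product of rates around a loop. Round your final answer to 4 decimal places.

0.9355

EUR→KRW→NZD→EUR: 1590 × 0.000979 × 0.601 = 0.93552
EUR→KRW→CNY→EUR: 1590 × 0.00442 × 0.13 = 0.91361
CNY→NZD→KRW→CNY: 0.211 × 978 × 0.00442 = 0.91210
EUR→CNY→KRW→EUR: 7.12 × 210 × 0.000605 = 0.90460
EUR→CNY→NZD→EUR: 7.12 × 0.211 × 0.601 = 0.90289
Maximum is EUR→KRW→NZD→EUR at 0.9355; no arbitrage — every cycle loses value.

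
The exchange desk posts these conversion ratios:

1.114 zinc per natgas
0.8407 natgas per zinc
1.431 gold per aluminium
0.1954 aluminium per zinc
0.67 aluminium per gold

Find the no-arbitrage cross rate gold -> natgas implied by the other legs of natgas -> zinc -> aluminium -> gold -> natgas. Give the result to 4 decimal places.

Known legs of the cycle: 1.114 × 0.1954 × 1.431 = 0.3114937836
For no arbitrage the full-cycle product must be 1, so the missing rate is 1 / 0.3114937836 ≈ 3.210337.

3.2103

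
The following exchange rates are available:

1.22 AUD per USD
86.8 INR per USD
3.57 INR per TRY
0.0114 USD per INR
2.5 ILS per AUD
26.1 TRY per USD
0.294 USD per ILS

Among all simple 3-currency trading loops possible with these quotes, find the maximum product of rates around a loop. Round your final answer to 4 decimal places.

INR→USD→TRY→INR: 0.0114 × 26.1 × 3.57 = 1.06222
USD→AUD→ILS→USD: 1.22 × 2.5 × 0.294 = 0.89670
Maximum is INR→USD→TRY→INR at 1.0622; arbitrage exists.

1.0622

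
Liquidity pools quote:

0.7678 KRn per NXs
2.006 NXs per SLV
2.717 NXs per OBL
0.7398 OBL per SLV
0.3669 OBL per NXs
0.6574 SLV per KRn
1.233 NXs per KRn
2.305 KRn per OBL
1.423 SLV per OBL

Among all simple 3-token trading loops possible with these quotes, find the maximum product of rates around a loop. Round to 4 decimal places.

OBL→KRn→SLV→OBL: 2.305 × 0.6574 × 0.7398 = 1.12102
NXs→OBL→SLV→NXs: 0.3669 × 1.423 × 2.006 = 1.04733
NXs→OBL→KRn→NXs: 0.3669 × 2.305 × 1.233 = 1.04275
NXs→KRn→SLV→NXs: 0.7678 × 0.6574 × 2.006 = 1.01253
Maximum is OBL→KRn→SLV→OBL at 1.1210; arbitrage exists.

1.1210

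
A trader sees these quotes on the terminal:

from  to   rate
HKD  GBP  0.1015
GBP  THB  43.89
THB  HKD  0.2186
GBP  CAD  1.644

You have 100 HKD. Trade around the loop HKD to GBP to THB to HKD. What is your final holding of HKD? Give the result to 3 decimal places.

100 HKD × 0.1015 = 10.15 GBP
10.15 GBP × 43.89 = 445.4835 THB
445.4835 THB × 0.2186 = 97.3826931 HKD

97.383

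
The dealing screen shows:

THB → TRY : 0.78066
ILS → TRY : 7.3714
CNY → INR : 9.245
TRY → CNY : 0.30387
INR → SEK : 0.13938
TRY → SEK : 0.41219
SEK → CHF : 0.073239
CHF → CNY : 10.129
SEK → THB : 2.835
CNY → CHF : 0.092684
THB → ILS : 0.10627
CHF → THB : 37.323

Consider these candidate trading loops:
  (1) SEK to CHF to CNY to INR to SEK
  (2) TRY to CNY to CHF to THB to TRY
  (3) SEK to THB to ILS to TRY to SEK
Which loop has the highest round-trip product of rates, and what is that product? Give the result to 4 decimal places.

(1) 0.073239 × 10.129 × 9.245 × 0.13938 = 0.95591
(2) 0.30387 × 0.092684 × 37.323 × 0.78066 = 0.82060
(3) 2.835 × 0.10627 × 7.3714 × 0.41219 = 0.91540
Highest is cycle (1) at 0.9559 (≤1, no arbitrage).

0.9559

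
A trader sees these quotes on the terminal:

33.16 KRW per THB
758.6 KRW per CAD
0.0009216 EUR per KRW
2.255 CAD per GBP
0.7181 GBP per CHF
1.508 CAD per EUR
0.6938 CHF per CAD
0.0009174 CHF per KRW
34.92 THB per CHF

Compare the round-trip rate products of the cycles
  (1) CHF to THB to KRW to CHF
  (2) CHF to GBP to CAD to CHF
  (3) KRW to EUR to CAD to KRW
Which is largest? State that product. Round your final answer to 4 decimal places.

1.1235

(1) 34.92 × 33.16 × 0.0009174 = 1.06230
(2) 0.7181 × 2.255 × 0.6938 = 1.12348
(3) 0.0009216 × 1.508 × 758.6 = 1.05428
Highest is cycle (2) at 1.1235 (>1, arbitrage).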